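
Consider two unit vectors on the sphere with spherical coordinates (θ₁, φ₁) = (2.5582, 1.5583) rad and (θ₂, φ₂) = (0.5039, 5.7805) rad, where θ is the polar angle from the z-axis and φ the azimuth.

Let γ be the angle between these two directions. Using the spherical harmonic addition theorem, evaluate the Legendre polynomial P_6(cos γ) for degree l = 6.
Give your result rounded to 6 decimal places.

-0.394220

Expand P_6 via completeness: Σ_{m} conj(Y_{6,m}) at Ω₁ times Y_{6,m} at Ω₂ —
  m=-6: (-0.013460, 0.001011) × (-0.006073, 0.000766) = (0.000081, -0.000016)  (running Σ = (0.000081, -0.000016))
  m=-5: (-0.004423, -0.070704) × (-0.031118, 0.022601) = (0.001736, 0.002100)  (running Σ = (0.001817, 0.002084))
  m=-4: (0.218590, -0.010935) × (-0.061410, 0.130461) = (-0.011997, 0.029189)  (running Σ = (-0.010180, 0.031273))
  m=-3: (0.015879, 0.423366) × (0.021884, 0.348340) = (-0.147128, 0.014796)  (running Σ = (-0.157308, 0.046069))
  m=-2: (-0.441955, 0.011048) × (0.268628, 0.423346) = (-0.123398, -0.184132)  (running Σ = (-0.280707, -0.138063))
  m=-1: (-0.000271, -0.021700) × (0.213808, 0.117550) = (0.002493, -0.004672)  (running Σ = (-0.278214, -0.142735))
  m=0: (-0.421292, -0.000000) × (-0.352735, 0.000000) = (0.148604, 0.000000)  (running Σ = (-0.129609, -0.142735))
  m=1: (0.000271, -0.021700) × (-0.213808, 0.117550) = (0.002493, 0.004672)  (running Σ = (-0.127116, -0.138063))
  m=2: (-0.441955, -0.011048) × (0.268628, -0.423346) = (-0.123398, 0.184132)  (running Σ = (-0.250515, 0.046069))
  m=3: (-0.015879, 0.423366) × (-0.021884, 0.348340) = (-0.147128, -0.014796)  (running Σ = (-0.397643, 0.031273))
  m=4: (0.218590, 0.010935) × (-0.061410, -0.130461) = (-0.011997, -0.029189)  (running Σ = (-0.409640, 0.002084))
  m=5: (0.004423, -0.070704) × (0.031118, 0.022601) = (0.001736, -0.002100)  (running Σ = (-0.407904, -0.000016))
  m=6: (-0.013460, -0.001011) × (-0.006073, -0.000766) = (0.000081, 0.000016)  (running Σ = (-0.407823, -0.000000))
Σ over m = (-0.407823, -0.000000); ×(4π/13) → (-0.394220, -0.000000). Real part: -0.394220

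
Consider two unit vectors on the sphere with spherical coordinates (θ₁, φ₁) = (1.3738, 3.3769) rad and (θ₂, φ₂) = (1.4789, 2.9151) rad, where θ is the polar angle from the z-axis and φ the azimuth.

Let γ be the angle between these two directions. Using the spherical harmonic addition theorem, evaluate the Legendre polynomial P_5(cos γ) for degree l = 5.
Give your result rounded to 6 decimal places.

-0.089433

Summing Y*_{l m}(θ₁,φ₁)·Y_{l m}(θ₂,φ₂) over m ∈ [−5, 5]; prefactor 4π/(2·5+1) = 1.142397:
  [-5]  conj(Y_{5,-5})(Ω₁) = -0.161698-0.388656i ; Y_{5,-5}(Ω₂) = -0.192871-0.411462i ; Δ = -0.128730+0.141493i
  [-4]  conj(Y_{5,-4})(Ω₁) = +0.156431+0.214745i ; Y_{5,-4}(Ω₂) = +0.081698+0.104225i ; Δ = -0.009602+0.033848i
  [-3]  conj(Y_{5,-3})(Ω₁) = +0.162683+0.138682i ; Y_{5,-3}(Ω₂) = +0.245579+0.198378i ; Δ = +0.012440+0.066330i
  [-2]  conj(Y_{5,-2})(Ω₁) = -0.251647-0.128023i ; Y_{5,-2}(Ω₂) = -0.135158-0.065787i ; Δ = +0.025590+0.033858i
  [-1]  conj(Y_{5,-1})(Ω₁) = -0.151037-0.036211i ; Y_{5,-1}(Ω₂) = -0.274607-0.063282i ; Δ = +0.039184+0.019502i
  [+0]  conj(Y_{5,0})(Ω₁) = +0.284086-0.000000i ; Y_{5,0}(Ω₂) = +0.154704+0.000000i ; Δ = +0.043949+0.000000i
  [+1]  conj(Y_{5,1})(Ω₁) = +0.151037-0.036211i ; Y_{5,1}(Ω₂) = +0.274607-0.063282i ; Δ = +0.039184-0.019502i
  [+2]  conj(Y_{5,2})(Ω₁) = -0.251647+0.128023i ; Y_{5,2}(Ω₂) = -0.135158+0.065787i ; Δ = +0.025590-0.033858i
  [+3]  conj(Y_{5,3})(Ω₁) = -0.162683+0.138682i ; Y_{5,3}(Ω₂) = -0.245579+0.198378i ; Δ = +0.012440-0.066330i
  [+4]  conj(Y_{5,4})(Ω₁) = +0.156431-0.214745i ; Y_{5,4}(Ω₂) = +0.081698-0.104225i ; Δ = -0.009602-0.033848i
  [+5]  conj(Y_{5,5})(Ω₁) = +0.161698-0.388656i ; Y_{5,5}(Ω₂) = +0.192871-0.411462i ; Δ = -0.128730-0.141493i
Accumulated sum -0.078286+0.000000i; after 4π/(2l+1) scaling, -0.089433+0.000000i ⇒ P_5 = -0.089433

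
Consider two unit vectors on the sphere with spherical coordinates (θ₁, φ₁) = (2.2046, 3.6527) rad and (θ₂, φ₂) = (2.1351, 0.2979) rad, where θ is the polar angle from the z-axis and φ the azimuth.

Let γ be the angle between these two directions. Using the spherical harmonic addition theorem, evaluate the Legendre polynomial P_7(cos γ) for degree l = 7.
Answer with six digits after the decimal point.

0.134525

Addition theorem: P_7(cos γ) = (4π/15) Σ_m Y*_{lm}(Ω₁) Y_{lm}(Ω₂), m = −7…7:
  m=-7: +0.099962+0.046592i × -0.075669-0.133859i = -0.001327-0.016906i  (running Σ = -0.001327-0.016906i)
  m=-6: +0.302432-0.022709i × +0.078265+0.355659i = +0.031747+0.105785i  (running Σ = +0.030419+0.088879i)
  m=-5: +0.369612-0.245370i × +0.034889-0.428216i = -0.092176-0.166834i  (running Σ = -0.061756-0.077955i)
  m=-4: +0.130310-0.254240i × -0.053213+0.133541i = +0.027017+0.030931i  (running Σ = -0.034739-0.047025i)
  m=-3: +0.005547+0.147954i × -0.174728+0.217359i = -0.033128-0.024646i  (running Σ = -0.067867-0.071671i)
  m=-2: +0.187906+0.307461i × +0.235592-0.159729i = +0.093380+0.042421i  (running Σ = +0.025512-0.029249i)
  m=-1: +0.001471+0.000825i × +0.162785-0.049981i = +0.000281+0.000061i  (running Σ = +0.025793-0.029189i)
  m=0: -0.353510-0.000000i × -0.308312+0.000000i = +0.108991+0.000000i  (running Σ = +0.134784-0.029189i)
  m=1: -0.001471+0.000825i × -0.162785-0.049981i = +0.000281-0.000061i  (running Σ = +0.135065-0.029249i)
  m=2: +0.187906-0.307461i × +0.235592+0.159729i = +0.093380-0.042421i  (running Σ = +0.228445-0.071671i)
  m=3: -0.005547+0.147954i × +0.174728+0.217359i = -0.033128+0.024646i  (running Σ = +0.195316-0.047025i)
  m=4: +0.130310+0.254240i × -0.053213-0.133541i = +0.027017-0.030931i  (running Σ = +0.222334-0.077955i)
  m=5: -0.369612-0.245370i × -0.034889-0.428216i = -0.092176+0.166834i  (running Σ = +0.130158+0.088879i)
  m=6: +0.302432+0.022709i × +0.078265-0.355659i = +0.031747-0.105785i  (running Σ = +0.161904-0.016906i)
  m=7: -0.099962+0.046592i × +0.075669-0.133859i = -0.001327+0.016906i  (running Σ = +0.160577+0.000000i)
Total Σ_m = +0.160577+0.000000i. Multiply by 0.837758: +0.134525+0.000000i. P_7(cos γ) = 0.134525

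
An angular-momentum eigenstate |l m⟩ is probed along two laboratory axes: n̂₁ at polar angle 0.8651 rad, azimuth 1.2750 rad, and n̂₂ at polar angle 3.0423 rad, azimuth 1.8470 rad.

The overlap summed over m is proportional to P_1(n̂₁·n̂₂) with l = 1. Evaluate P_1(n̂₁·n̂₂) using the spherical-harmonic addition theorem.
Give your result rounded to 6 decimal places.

Term-by-term m-sum for l=1 (normalisation 4π/3 = 4.188790):
  m=-1: Y*=+0.076658+0.251555i  Y=-0.009340-0.032951i  product +0.007573-0.004875i
  m=+0: Y*=+0.316890-0.000000i  Y=-0.486196+0.000000i  product -0.154071+0.000000i
  m=+1: Y*=-0.076658+0.251555i  Y=+0.009340-0.032951i  product +0.007573+0.004875i
Accumulated sum -0.138925+0.000000i; after 4π/(2l+1) scaling, -0.581927+0.000000i ⇒ P_1 = -0.581927

-0.581927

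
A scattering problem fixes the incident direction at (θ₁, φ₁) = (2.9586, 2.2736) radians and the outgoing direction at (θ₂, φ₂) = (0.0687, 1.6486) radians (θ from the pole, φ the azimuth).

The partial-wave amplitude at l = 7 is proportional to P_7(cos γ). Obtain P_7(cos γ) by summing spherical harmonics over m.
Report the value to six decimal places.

Summing Y*_{l m}(θ₁,φ₁)·Y_{l m}(θ₂,φ₂) over m ∈ [−7, 7]; prefactor 4π/(2·7+1) = 0.837758:
  [-7]  conj(Y_{7,-7})(Ω₁) = -0.000003-0.000001i ; Y_{7,-7}(Ω₂) = +0.000000+0.000000i ; Δ = -0.000000-0.000000i
  [-6]  conj(Y_{7,-6})(Ω₁) = -0.000032-0.000059i ; Y_{7,-6}(Ω₂) = -0.000000+0.000000i ; Δ = +0.000000+0.000000i
  [-5]  conj(Y_{7,-5})(Ω₁) = +0.000308-0.000789i ; Y_{7,-5}(Ω₂) = -0.000003-0.000006i ; Δ = -0.000000+0.000000i
  [-4]  conj(Y_{7,-4})(Ω₁) = +0.007163-0.002456i ; Y_{7,-4}(Ω₂) = +0.000154-0.000049i ; Δ = +0.000001-0.000001i
  [-3]  conj(Y_{7,-3})(Ω₁) = +0.041728+0.024878i ; Y_{7,-3}(Ω₂) = +0.000654+0.002749i ; Δ = -0.000041+0.000131i
  [-2]  conj(Y_{7,-2})(Ω₁) = +0.035460+0.212708i ; Y_{7,-2}(Ω₂) = -0.034279+0.005378i ; Δ = -0.002359-0.007101i
  [-1]  conj(Y_{7,-1})(Ω₁) = -0.379757+0.448307i ; Y_{7,-1}(Ω₂) = -0.021124-0.270950i ; Δ = +0.129490+0.093425i
  [+0]  conj(Y_{7,0})(Ω₁) = -0.636735-0.000000i ; Y_{7,0}(Ω₂) = +1.021527+0.000000i ; Δ = -0.650443-0.000000i
  [+1]  conj(Y_{7,1})(Ω₁) = +0.379757+0.448307i ; Y_{7,1}(Ω₂) = +0.021124-0.270950i ; Δ = +0.129490-0.093425i
  [+2]  conj(Y_{7,2})(Ω₁) = +0.035460-0.212708i ; Y_{7,2}(Ω₂) = -0.034279-0.005378i ; Δ = -0.002359+0.007101i
  [+3]  conj(Y_{7,3})(Ω₁) = -0.041728+0.024878i ; Y_{7,3}(Ω₂) = -0.000654+0.002749i ; Δ = -0.000041-0.000131i
  [+4]  conj(Y_{7,4})(Ω₁) = +0.007163+0.002456i ; Y_{7,4}(Ω₂) = +0.000154+0.000049i ; Δ = +0.000001+0.000001i
  [+5]  conj(Y_{7,5})(Ω₁) = -0.000308-0.000789i ; Y_{7,5}(Ω₂) = +0.000003-0.000006i ; Δ = -0.000000-0.000000i
  [+6]  conj(Y_{7,6})(Ω₁) = -0.000032+0.000059i ; Y_{7,6}(Ω₂) = -0.000000-0.000000i ; Δ = +0.000000-0.000000i
  [+7]  conj(Y_{7,7})(Ω₁) = +0.000003-0.000001i ; Y_{7,7}(Ω₂) = -0.000000+0.000000i ; Δ = -0.000000+0.000000i
Total Σ_m = -0.396261-0.000000i. Multiply by 0.837758: -0.331971-0.000000i. P_7(cos γ) = -0.331971

-0.331971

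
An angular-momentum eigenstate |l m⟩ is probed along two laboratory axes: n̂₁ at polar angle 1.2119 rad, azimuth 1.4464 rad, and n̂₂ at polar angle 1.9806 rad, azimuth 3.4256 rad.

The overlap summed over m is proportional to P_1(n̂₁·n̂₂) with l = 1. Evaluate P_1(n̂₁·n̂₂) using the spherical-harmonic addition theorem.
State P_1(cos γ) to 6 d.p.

-0.480997

Addition theorem: P_1(cos γ) = (4π/3) Σ_m Y*_{lm}(Ω₁) Y_{lm}(Ω₂), m = −1…1:
  [-1]  conj(Y_{1,-1})(Ω₁) = (0.040136, 0.320981) ; Y_{1,-1}(Ω₂) = (-0.304193, 0.088793) ; Δ = (-0.040710, -0.094076)
  [+0]  conj(Y_{1,0})(Ω₁) = (0.171617, -0.000000) ; Y_{1,0}(Ω₂) = (-0.194674, 0.000000) ; Δ = (-0.033409, 0.000000)
  [+1]  conj(Y_{1,1})(Ω₁) = (-0.040136, 0.320981) ; Y_{1,1}(Ω₂) = (0.304193, 0.088793) ; Δ = (-0.040710, 0.094076)
Accumulated sum (-0.114830, 0.000000); after 4π/(2l+1) scaling, (-0.480997, 0.000000) ⇒ P_1 = -0.480997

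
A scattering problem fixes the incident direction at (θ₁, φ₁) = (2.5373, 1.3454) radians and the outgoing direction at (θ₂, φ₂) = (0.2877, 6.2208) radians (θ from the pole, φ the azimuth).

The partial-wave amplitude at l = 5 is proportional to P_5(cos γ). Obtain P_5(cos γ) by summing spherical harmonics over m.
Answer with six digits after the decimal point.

0.419628

Term-by-term m-sum for l=5 (normalisation 4π/11 = 1.142397):
  m=-5: Y*=+0.024821+0.011801i  Y=+0.000812+0.000262i  product +0.000017+0.000016i
  m=-4: Y*=-0.078088+0.098724i  Y=+0.008841+0.002253i  product -0.000913+0.000697i
  m=-3: Y*=-0.202312-0.252141i  Y=+0.056495+0.010699i  product -0.008732-0.016409i
  m=-2: Y*=+0.418022-0.202337i  Y=+0.228293+0.028633i  product +0.101225-0.034223i
  m=-1: Y*=+0.046746+0.203871i  Y=+0.533491+0.033325i  product +0.018145+0.110321i
  m=+0: Y*=+0.338054-0.000000i  Y=+0.437323+0.000000i  product +0.147839+0.000000i
  m=+1: Y*=-0.046746+0.203871i  Y=-0.533491+0.033325i  product +0.018145-0.110321i
  m=+2: Y*=+0.418022+0.202337i  Y=+0.228293-0.028633i  product +0.101225+0.034223i
  m=+3: Y*=+0.202312-0.252141i  Y=-0.056495+0.010699i  product -0.008732+0.016409i
  m=+4: Y*=-0.078088-0.098724i  Y=+0.008841-0.002253i  product -0.000913-0.000697i
  m=+5: Y*=-0.024821+0.011801i  Y=-0.000812+0.000262i  product +0.000017-0.000016i
Total Σ_m = +0.367322-0.000000i. Multiply by 1.142397: +0.419628-0.000000i. P_5(cos γ) = 0.419628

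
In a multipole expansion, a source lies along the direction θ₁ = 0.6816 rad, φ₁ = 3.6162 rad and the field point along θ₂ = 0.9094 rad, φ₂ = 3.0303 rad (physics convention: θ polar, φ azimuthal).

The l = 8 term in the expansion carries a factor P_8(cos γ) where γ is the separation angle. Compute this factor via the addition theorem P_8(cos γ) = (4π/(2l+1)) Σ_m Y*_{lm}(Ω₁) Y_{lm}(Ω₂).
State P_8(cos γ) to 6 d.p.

Term-by-term m-sum for l=8 (normalisation 4π/17 = 0.739198):
  [-8]  conj(Y_{8,-8})(Ω₁) = (-0.010146, -0.007798) ; Y_{8,-8}(Ω₂) = (0.048768, 0.060251) ; Δ = (-0.000025, -0.000992)
  [-7]  conj(Y_{8,-7})(Ω₁) = (0.062064, 0.011336) ; Y_{8,-7}(Ω₂) = (-0.171727, -0.169560) ; Δ = (-0.008736, -0.012470)
  [-6]  conj(Y_{8,-6})(Ω₁) = (-0.181298, 0.054882) ; Y_{8,-6}(Ω₂) = (0.332549, 0.262251) ; Δ = (-0.074683, -0.029294)
  [-5]  conj(Y_{8,-5})(Ω₁) = (0.272465, -0.263438) ; Y_{8,-5}(Ω₂) = (-0.345097, -0.214662) ; Δ = (-0.150577, 0.032424)
  [-4]  conj(Y_{8,-4})(Ω₁) = (-0.153682, 0.452163) ; Y_{8,-4}(Ω₂) = (0.052393, 0.024997) ; Δ = (-0.019355, 0.019848)
  [-3]  conj(Y_{8,-3})(Ω₁) = (-0.037361, -0.252365) ; Y_{8,-3}(Ω₂) = (0.313369, 0.108696) ; Δ = (0.015723, -0.083144)
  [-2]  conj(Y_{8,-2})(Ω₁) = (-0.129919, -0.181376) ; Y_{8,-2}(Ω₂) = (-0.239947, -0.054309) ; Δ = (0.021324, 0.050576)
  [-1]  conj(Y_{8,-1})(Ω₁) = (0.337281, 0.173287) ; Y_{8,-1}(Ω₂) = (-0.229095, -0.025602) ; Δ = (-0.072833, -0.048334)
  [+0]  conj(Y_{8,0})(Ω₁) = (0.109823, -0.000000) ; Y_{8,0}(Ω₂) = (0.284867, 0.000000) ; Δ = (0.031285, 0.000000)
  [+1]  conj(Y_{8,1})(Ω₁) = (-0.337281, 0.173287) ; Y_{8,1}(Ω₂) = (0.229095, -0.025602) ; Δ = (-0.072833, 0.048334)
  [+2]  conj(Y_{8,2})(Ω₁) = (-0.129919, 0.181376) ; Y_{8,2}(Ω₂) = (-0.239947, 0.054309) ; Δ = (0.021324, -0.050576)
  [+3]  conj(Y_{8,3})(Ω₁) = (0.037361, -0.252365) ; Y_{8,3}(Ω₂) = (-0.313369, 0.108696) ; Δ = (0.015723, 0.083144)
  [+4]  conj(Y_{8,4})(Ω₁) = (-0.153682, -0.452163) ; Y_{8,4}(Ω₂) = (0.052393, -0.024997) ; Δ = (-0.019355, -0.019848)
  [+5]  conj(Y_{8,5})(Ω₁) = (-0.272465, -0.263438) ; Y_{8,5}(Ω₂) = (0.345097, -0.214662) ; Δ = (-0.150577, -0.032424)
  [+6]  conj(Y_{8,6})(Ω₁) = (-0.181298, -0.054882) ; Y_{8,6}(Ω₂) = (0.332549, -0.262251) ; Δ = (-0.074683, 0.029294)
  [+7]  conj(Y_{8,7})(Ω₁) = (-0.062064, 0.011336) ; Y_{8,7}(Ω₂) = (0.171727, -0.169560) ; Δ = (-0.008736, 0.012470)
  [+8]  conj(Y_{8,8})(Ω₁) = (-0.010146, 0.007798) ; Y_{8,8}(Ω₂) = (0.048768, -0.060251) ; Δ = (-0.000025, 0.000992)
Accumulated sum (-0.547038, 0.000000); after 4π/(2l+1) scaling, (-0.404370, 0.000000) ⇒ P_8 = -0.404370

-0.404370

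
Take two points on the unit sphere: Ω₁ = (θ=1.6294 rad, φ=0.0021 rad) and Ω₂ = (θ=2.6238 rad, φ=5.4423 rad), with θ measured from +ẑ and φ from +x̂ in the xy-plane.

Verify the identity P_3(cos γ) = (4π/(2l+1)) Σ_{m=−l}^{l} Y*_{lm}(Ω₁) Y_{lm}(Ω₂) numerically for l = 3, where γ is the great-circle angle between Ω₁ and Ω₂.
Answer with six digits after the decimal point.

Addition theorem: P_3(cos γ) = (4π/7) Σ_m Y*_{lm}(Ω₁) Y_{lm}(Ω₂), m = −3…3:
  m=-3: +0.415071+0.002615i × -0.041208+0.029352i = -0.017181+0.012076i  (running Σ = -0.017181+0.012076i)
  m=-2: -0.059652-0.000251i × +0.024093-0.216216i = -0.001491+0.012892i  (running Σ = -0.018672+0.024967i)
  m=-1: -0.317091-0.000666i × +0.295997+0.330813i = -0.093638-0.105095i  (running Σ = -0.112310-0.080128i)
  m=0: +0.065196-0.000000i × -0.251318+0.000000i = -0.016385+0.000000i  (running Σ = -0.128695-0.080128i)
  m=1: +0.317091-0.000666i × -0.295997+0.330813i = -0.093638+0.105095i  (running Σ = -0.222333+0.024967i)
  m=2: -0.059652+0.000251i × +0.024093+0.216216i = -0.001491-0.012892i  (running Σ = -0.223824+0.012076i)
  m=3: -0.415071+0.002615i × +0.041208+0.029352i = -0.017181-0.012076i  (running Σ = -0.241005+0.000000i)
Accumulated sum -0.241005+0.000000i; after 4π/(2l+1) scaling, -0.432651+0.000000i ⇒ P_3 = -0.432651

-0.432651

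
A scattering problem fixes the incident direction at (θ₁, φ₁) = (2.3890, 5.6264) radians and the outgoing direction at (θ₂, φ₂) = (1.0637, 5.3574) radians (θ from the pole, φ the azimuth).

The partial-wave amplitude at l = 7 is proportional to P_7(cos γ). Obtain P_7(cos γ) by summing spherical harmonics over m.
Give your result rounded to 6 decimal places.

Term-by-term m-sum for l=7 (normalisation 4π/15 = 0.837758):
  m=-7: (-0.003996, 0.034630) × (0.191261, 0.038235) = (-0.002088, 0.006471)  (running Σ = (-0.002088, 0.006471))
  m=-6: (0.097128, -0.099831) × (0.302534, -0.269913) = (0.002439, -0.056418)  (running Σ = (0.000351, -0.049948))
  m=-5: (-0.321174, 0.046025) × (-0.032259, -0.385612) = (0.028109, 0.122364)  (running Σ = (0.028459, 0.072416))
  m=-4: (0.399663, 0.225897) × (-0.011628, -0.007315) = (-0.002995, -0.005550)  (running Σ = (0.025464, 0.066866))
  m=-3: (-0.115837, -0.274317) × (0.318455, -0.121410) = (-0.070194, -0.073294)  (running Σ = (-0.044729, -0.006428))
  m=-2: (0.040919, -0.155555) × (0.048090, -0.166751) = (-0.023971, -0.014304)  (running Σ = (-0.068700, -0.020732))
  m=-1: (-0.300965, 0.232034) × (0.165612, 0.220123) = (-0.100920, -0.027822)  (running Σ = (-0.169620, -0.048554))
  m=0: (-0.049490, -0.000000) × (0.211321, 0.000000) = (-0.010458, -0.000000)  (running Σ = (-0.180078, -0.048554))
  m=1: (0.300965, 0.232034) × (-0.165612, 0.220123) = (-0.100920, 0.027822)  (running Σ = (-0.280998, -0.020732))
  m=2: (0.040919, 0.155555) × (0.048090, 0.166751) = (-0.023971, 0.014304)  (running Σ = (-0.304969, -0.006428))
  m=3: (0.115837, -0.274317) × (-0.318455, -0.121410) = (-0.070194, 0.073294)  (running Σ = (-0.375163, 0.066866))
  m=4: (0.399663, -0.225897) × (-0.011628, 0.007315) = (-0.002995, 0.005550)  (running Σ = (-0.378158, 0.072416))
  m=5: (0.321174, 0.046025) × (0.032259, -0.385612) = (0.028109, -0.122364)  (running Σ = (-0.350049, -0.049948))
  m=6: (0.097128, 0.099831) × (0.302534, 0.269913) = (0.002439, 0.056418)  (running Σ = (-0.347610, 0.006471))
  m=7: (0.003996, 0.034630) × (-0.191261, 0.038235) = (-0.002088, -0.006471)  (running Σ = (-0.349699, 0.000000))
Accumulated sum (-0.349699, 0.000000); after 4π/(2l+1) scaling, (-0.292963, 0.000000) ⇒ P_7 = -0.292963

-0.292963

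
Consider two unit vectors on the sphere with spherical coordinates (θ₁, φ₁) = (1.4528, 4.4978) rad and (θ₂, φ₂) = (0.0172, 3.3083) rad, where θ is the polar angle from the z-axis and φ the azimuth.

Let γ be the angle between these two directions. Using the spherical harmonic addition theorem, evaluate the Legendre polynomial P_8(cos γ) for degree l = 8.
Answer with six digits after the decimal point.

0.134417

Summing Y*_{l m}(θ₁,φ₁)·Y_{l m}(θ₂,φ₂) over m ∈ [−8, 8]; prefactor 4π/(2·8+1) = 0.739198:
  m=-8: -0.070874-0.482265i × +0.000000-0.000000i = -0.000000-0.000000i  (running Σ = -0.000000-0.000000i)
  m=-7: +0.230596+0.015861i × -0.000000+0.000000i = -0.000000+0.000000i  (running Σ = -0.000000+0.000000i)
  m=-6: +0.079918-0.274546i × +0.000000-0.000000i = -0.000000-0.000000i  (running Σ = -0.000000-0.000000i)
  m=-5: +0.226783+0.123260i × -0.000000+0.000000i = -0.000000+0.000000i  (running Σ = -0.000000+0.000000i)
  m=-4: +0.140246-0.162363i × +0.000001-0.000001i = +0.000000-0.000000i  (running Σ = +0.000000-0.000000i)
  m=-3: +0.159993+0.213206i × -0.000062+0.000034i = -0.000017-0.000008i  (running Σ = -0.000017-0.000008i)
  m=-2: +0.164789-0.075412i × +0.002880-0.000998i = +0.000399-0.000382i  (running Σ = +0.000382-0.000390i)
  m=-1: +0.057304+0.262931i × -0.083479+0.014047i = -0.008477-0.021144i  (running Σ = -0.008095-0.021534i)
  m=0: +0.171171-0.000000i × +1.156921+0.000000i = +0.198031+0.000000i  (running Σ = +0.189936-0.021534i)
  m=1: -0.057304+0.262931i × +0.083479+0.014047i = -0.008477+0.021144i  (running Σ = +0.181459-0.000390i)
  m=2: +0.164789+0.075412i × +0.002880+0.000998i = +0.000399+0.000382i  (running Σ = +0.181859-0.000008i)
  m=3: -0.159993+0.213206i × +0.000062+0.000034i = -0.000017+0.000008i  (running Σ = +0.181841-0.000000i)
  m=4: +0.140246+0.162363i × +0.000001+0.000001i = +0.000000+0.000000i  (running Σ = +0.181841+0.000000i)
  m=5: -0.226783+0.123260i × +0.000000+0.000000i = -0.000000-0.000000i  (running Σ = +0.181841-0.000000i)
  m=6: +0.079918+0.274546i × +0.000000+0.000000i = -0.000000+0.000000i  (running Σ = +0.181841+0.000000i)
  m=7: -0.230596+0.015861i × +0.000000+0.000000i = -0.000000-0.000000i  (running Σ = +0.181841-0.000000i)
  m=8: -0.070874+0.482265i × +0.000000+0.000000i = -0.000000+0.000000i  (running Σ = +0.181841+0.000000i)
Σ over m = +0.181841+0.000000i; ×(4π/17) → +0.134417+0.000000i. Real part: 0.134417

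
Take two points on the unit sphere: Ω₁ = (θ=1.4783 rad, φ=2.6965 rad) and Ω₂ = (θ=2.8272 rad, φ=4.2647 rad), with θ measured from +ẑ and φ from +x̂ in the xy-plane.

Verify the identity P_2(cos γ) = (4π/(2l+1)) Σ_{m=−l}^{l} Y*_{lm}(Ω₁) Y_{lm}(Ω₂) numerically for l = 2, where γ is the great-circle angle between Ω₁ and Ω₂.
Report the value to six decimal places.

Expand P_2 via completeness: Σ_{m} conj(Y_{2,m}) at Ω₁ times Y_{2,m} at Ω₂ —
  [-2]  conj(Y_{2,-2})(Ω₁) = 0.24100 - 0.29765j ; Y_{2,-2}(Ω₂) = -0.02310 - 0.02883j ; Δ = -0.01415 - 0.00007j
  [-1]  conj(Y_{2,-1})(Ω₁) = -0.06413 + 0.03059j ; Y_{2,-1}(Ω₂) = 0.09835 - 0.20480j ; Δ = -0.00004 + 0.01614j
  [+0]  conj(Y_{2,0})(Ω₁) = -0.30732 + 0.00000j ; Y_{2,0}(Ω₂) = 0.54030 + 0.00000j ; Δ = -0.16605 + 0.00000j
  [+1]  conj(Y_{2,1})(Ω₁) = 0.06413 + 0.03059j ; Y_{2,1}(Ω₂) = -0.09835 - 0.20480j ; Δ = -0.00004 - 0.01614j
  [+2]  conj(Y_{2,2})(Ω₁) = 0.24100 + 0.29765j ; Y_{2,2}(Ω₂) = -0.02310 + 0.02883j ; Δ = -0.01415 + 0.00007j
Σ over m = -0.19442 + 0.00000j; ×(4π/5) → -0.48864 + 0.00000j. Real part: -0.488637

-0.488637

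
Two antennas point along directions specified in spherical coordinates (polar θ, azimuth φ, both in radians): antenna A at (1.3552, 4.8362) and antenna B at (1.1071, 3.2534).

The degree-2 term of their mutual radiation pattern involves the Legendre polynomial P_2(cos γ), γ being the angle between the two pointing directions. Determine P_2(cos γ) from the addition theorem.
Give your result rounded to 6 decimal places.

-0.489113

Expand P_2 via completeness: Σ_{m} conj(Y_{2,m}) at Ω₁ times Y_{2,m} at Ω₂ —
  [-2]  conj(Y_{2,-2})(Ω₁) = -0.35735 - 0.09034j ; Y_{2,-2}(Ω₂) = 0.30131 - 0.06852j ; Δ = -0.11386 - 0.00273j
  [-1]  conj(Y_{2,-1})(Ω₁) = 0.01994 - 0.16021j ; Y_{2,-1}(Ω₂) = -0.30711 + 0.03448j ; Δ = -0.00060 + 0.04989j
  [+0]  conj(Y_{2,0})(Ω₁) = -0.27209 + 0.00000j ; Y_{2,0}(Ω₂) = -0.12612 + 0.00000j ; Δ = 0.03432 + 0.00000j
  [+1]  conj(Y_{2,1})(Ω₁) = -0.01994 - 0.16021j ; Y_{2,1}(Ω₂) = 0.30711 + 0.03448j ; Δ = -0.00060 - 0.04989j
  [+2]  conj(Y_{2,2})(Ω₁) = -0.35735 + 0.09034j ; Y_{2,2}(Ω₂) = 0.30131 + 0.06852j ; Δ = -0.11386 + 0.00273j
Accumulated sum -0.19461 + 0.00000j; after 4π/(2l+1) scaling, -0.48911 + 0.00000j ⇒ P_2 = -0.489113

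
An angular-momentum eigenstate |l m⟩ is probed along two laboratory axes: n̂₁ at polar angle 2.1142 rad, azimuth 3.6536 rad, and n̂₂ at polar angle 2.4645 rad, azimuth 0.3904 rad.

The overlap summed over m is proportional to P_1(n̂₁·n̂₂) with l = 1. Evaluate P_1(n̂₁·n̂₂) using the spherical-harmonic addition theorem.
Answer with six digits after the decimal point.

-0.129331

Expand P_1 via completeness: Σ_{m} conj(Y_{1,m}) at Ω₁ times Y_{1,m} at Ω₂ —
  [-1]  conj(Y_{1,-1})(Ω₁) = -0.25780 - 0.14488j ; Y_{1,-1}(Ω₂) = 0.20018 - 0.08238j ; Δ = -0.06354 - 0.00777j
  [+0]  conj(Y_{1,0})(Ω₁) = -0.25263 + 0.00000j ; Y_{1,0}(Ω₂) = -0.38082 + 0.00000j ; Δ = 0.09621 + 0.00000j
  [+1]  conj(Y_{1,1})(Ω₁) = 0.25780 - 0.14488j ; Y_{1,1}(Ω₂) = -0.20018 - 0.08238j ; Δ = -0.06354 + 0.00777j
Total Σ_m = -0.03088 + 0.00000j. Multiply by 4.188790: -0.12933 + 0.00000j. P_1(cos γ) = -0.129331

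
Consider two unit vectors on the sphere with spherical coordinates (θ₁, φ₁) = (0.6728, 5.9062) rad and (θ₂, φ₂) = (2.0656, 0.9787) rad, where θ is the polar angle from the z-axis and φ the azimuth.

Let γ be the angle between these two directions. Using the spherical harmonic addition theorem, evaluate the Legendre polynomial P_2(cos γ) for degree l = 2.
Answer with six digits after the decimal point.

-0.402989

Term-by-term m-sum for l=2 (normalisation 4π/5 = 2.513274):
  m=-2: Y*=+0.109354-0.102688i  Y=-0.112802-0.277092i  product -0.040789-0.018718i
  m=-1: Y*=+0.350081-0.138605i  Y=-0.180184+0.267894i  product -0.025948+0.118759i
  m=+0: Y*=+0.263335-0.000000i  Y=-0.102038+0.000000i  product -0.026870+0.000000i
  m=+1: Y*=-0.350081-0.138605i  Y=+0.180184+0.267894i  product -0.025948-0.118759i
  m=+2: Y*=+0.109354+0.102688i  Y=-0.112802+0.277092i  product -0.040789+0.018718i
Accumulated sum -0.160344-0.000000i; after 4π/(2l+1) scaling, -0.402989-0.000000i ⇒ P_2 = -0.402989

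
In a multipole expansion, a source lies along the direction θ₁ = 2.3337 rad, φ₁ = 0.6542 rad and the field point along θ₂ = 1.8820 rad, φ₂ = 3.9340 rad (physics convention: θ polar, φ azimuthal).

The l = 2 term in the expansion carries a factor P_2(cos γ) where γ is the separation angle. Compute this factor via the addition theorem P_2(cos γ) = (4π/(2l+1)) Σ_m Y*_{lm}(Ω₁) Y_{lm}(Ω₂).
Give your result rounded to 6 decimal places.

-0.168712

Term-by-term m-sum for l=2 (normalisation 4π/5 = 2.513274):
  term(m=-2) = 0.06797 - 0.01928j   from Y*(Ω₁)=0.05235 + 0.19492j, Y(Ω₂)=-0.00491 - 0.35002j
  term(m=-1) = -0.08607 + 0.01197j   from Y*(Ω₁)=-0.30621 - 0.23482j, Y(Ω₂)=0.15812 - 0.16035j
  term(m=+0) = -0.03092 + 0.00000j   from Y*(Ω₁)=0.13642 + 0.00000j, Y(Ω₂)=-0.22668 + 0.00000j
  term(m=+1) = -0.08607 - 0.01197j   from Y*(Ω₁)=0.30621 - 0.23482j, Y(Ω₂)=-0.15812 - 0.16035j
  term(m=+2) = 0.06797 + 0.01928j   from Y*(Ω₁)=0.05235 - 0.19492j, Y(Ω₂)=-0.00491 + 0.35002j
Accumulated sum -0.06713 + 0.00000j; after 4π/(2l+1) scaling, -0.16871 + 0.00000j ⇒ P_2 = -0.168712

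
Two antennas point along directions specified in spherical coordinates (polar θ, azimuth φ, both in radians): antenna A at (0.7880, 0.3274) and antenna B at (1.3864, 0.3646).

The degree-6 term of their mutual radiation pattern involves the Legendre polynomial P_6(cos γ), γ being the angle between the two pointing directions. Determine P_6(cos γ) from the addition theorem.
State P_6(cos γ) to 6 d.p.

-0.414200

Summing Y*_{l m}(θ₁,φ₁)·Y_{l m}(θ₂,φ₂) over m ∈ [−6, 6]; prefactor 4π/(2·6+1) = 0.966644:
  [-6]  conj(Y_{6,-6})(Ω₁) = -0.023522+0.056643i ; Y_{6,-6}(Ω₂) = -0.252186-0.355644i ; Δ = +0.026077-0.005919i
  [-5]  conj(Y_{6,-5})(Ω₁) = -0.013983+0.210898i ; Y_{6,-5}(Ω₂) = -0.070293-0.272780i ; Δ = +0.058512-0.011010i
  [-4]  conj(Y_{6,-4})(Ω₁) = +0.104066+0.389319i ; Y_{6,-4}(Ω₂) = -0.023551+0.208654i ; Δ = -0.083684+0.012545i
  [-3]  conj(Y_{6,-3})(Ω₁) = +0.224602+0.336470i ; Y_{6,-3}(Ω₂) = -0.137013+0.265118i ; Δ = -0.119978+0.013445i
  [-2]  conj(Y_{6,-2})(Ω₁) = +0.027421+0.021054i ; Y_{6,-2}(Ω₂) = +0.101433-0.090628i ; Δ = +0.004690-0.000350i
  [-1]  conj(Y_{6,-1})(Ω₁) = -0.342805-0.116424i ; Y_{6,-1}(Ω₂) = +0.279495-0.106673i ; Δ = -0.108232+0.004028i
  [+0]  conj(Y_{6,0})(Ω₁) = -0.144885-0.000000i ; Y_{6,0}(Ω₂) = -0.115525+0.000000i ; Δ = +0.016738+0.000000i
  [+1]  conj(Y_{6,1})(Ω₁) = +0.342805-0.116424i ; Y_{6,1}(Ω₂) = -0.279495-0.106673i ; Δ = -0.108232-0.004028i
  [+2]  conj(Y_{6,2})(Ω₁) = +0.027421-0.021054i ; Y_{6,2}(Ω₂) = +0.101433+0.090628i ; Δ = +0.004690+0.000350i
  [+3]  conj(Y_{6,3})(Ω₁) = -0.224602+0.336470i ; Y_{6,3}(Ω₂) = +0.137013+0.265118i ; Δ = -0.119978-0.013445i
  [+4]  conj(Y_{6,4})(Ω₁) = +0.104066-0.389319i ; Y_{6,4}(Ω₂) = -0.023551-0.208654i ; Δ = -0.083684-0.012545i
  [+5]  conj(Y_{6,5})(Ω₁) = +0.013983+0.210898i ; Y_{6,5}(Ω₂) = +0.070293-0.272780i ; Δ = +0.058512+0.011010i
  [+6]  conj(Y_{6,6})(Ω₁) = -0.023522-0.056643i ; Y_{6,6}(Ω₂) = -0.252186+0.355644i ; Δ = +0.026077+0.005919i
Σ over m = -0.428493+0.000000i; ×(4π/13) → -0.414200+0.000000i. Real part: -0.414200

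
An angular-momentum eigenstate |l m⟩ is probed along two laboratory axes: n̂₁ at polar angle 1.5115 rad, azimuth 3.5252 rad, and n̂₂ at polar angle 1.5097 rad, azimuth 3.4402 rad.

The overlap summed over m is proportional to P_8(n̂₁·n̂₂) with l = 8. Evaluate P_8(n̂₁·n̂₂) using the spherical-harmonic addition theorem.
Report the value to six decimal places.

0.874467

Addition theorem: P_8(cos γ) = (4π/17) Σ_m Y*_{lm}(Ω₁) Y_{lm}(Ω₂), m = −8…8:
  term(m=-8) = (0.200668, 0.162273)   from Y*(Ω₁)=(-0.506883, 0.036933), Y(Ω₂)=(-0.370593, -0.347141)
  term(m=-7) = (0.012418, 0.008405)   from Y*(Ω₁)=(0.108336, -0.053182), Y(Ω₂)=(0.061679, 0.107860)
  term(m=-6) = (0.108213, 0.060530)   from Y*(Ω₁)=(0.235523, -0.262730), Y(Ω₂)=(0.076978, 0.342872)
  term(m=-5) = (0.018574, 0.008406)   from Y*(Ω₁)=(-0.047909, 0.132381), Y(Ω₂)=(0.011249, -0.144376)
  term(m=-4) = (0.087425, 0.030925)   from Y*(Ω₁)=(0.011108, 0.305314), Y(Ω₂)=(0.111561, -0.282285)
  term(m=-3) = (0.022321, 0.005819)   from Y*(Ω₁)=(-0.061077, -0.136777), Y(Ω₂)=(-0.096226, 0.120224)
  term(m=-2) = (0.079262, 0.013606)   from Y*(Ω₁)=(-0.204962, -0.197641), Y(Ω₂)=(-0.233557, 0.158832)
  term(m=-1) = (0.024138, 0.002057)   from Y*(Ω₁)=(0.142374, 0.057463), Y(Ω₂)=(0.150805, -0.046419)
  term(m=+0) = (0.076955, 0.000000)   from Y*(Ω₁)=(0.278600, -0.000000), Y(Ω₂)=(0.276222, 0.000000)
  term(m=+1) = (0.024138, -0.002057)   from Y*(Ω₁)=(-0.142374, 0.057463), Y(Ω₂)=(-0.150805, -0.046419)
  term(m=+2) = (0.079262, -0.013606)   from Y*(Ω₁)=(-0.204962, 0.197641), Y(Ω₂)=(-0.233557, -0.158832)
  term(m=+3) = (0.022321, -0.005819)   from Y*(Ω₁)=(0.061077, -0.136777), Y(Ω₂)=(0.096226, 0.120224)
  term(m=+4) = (0.087425, -0.030925)   from Y*(Ω₁)=(0.011108, -0.305314), Y(Ω₂)=(0.111561, 0.282285)
  term(m=+5) = (0.018574, -0.008406)   from Y*(Ω₁)=(0.047909, 0.132381), Y(Ω₂)=(-0.011249, -0.144376)
  term(m=+6) = (0.108213, -0.060530)   from Y*(Ω₁)=(0.235523, 0.262730), Y(Ω₂)=(0.076978, -0.342872)
  term(m=+7) = (0.012418, -0.008405)   from Y*(Ω₁)=(-0.108336, -0.053182), Y(Ω₂)=(-0.061679, 0.107860)
  term(m=+8) = (0.200668, -0.162273)   from Y*(Ω₁)=(-0.506883, -0.036933), Y(Ω₂)=(-0.370593, 0.347141)
Total Σ_m = (1.182994, 0.000000). Multiply by 0.739198: (0.874467, 0.000000). P_8(cos γ) = 0.874467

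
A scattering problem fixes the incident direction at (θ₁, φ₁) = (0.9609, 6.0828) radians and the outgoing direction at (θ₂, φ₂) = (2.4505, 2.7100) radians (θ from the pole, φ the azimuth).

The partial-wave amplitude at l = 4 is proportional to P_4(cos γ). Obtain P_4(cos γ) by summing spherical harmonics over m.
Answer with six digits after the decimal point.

Expand P_4 via completeness: Σ_{m} conj(Y_{4,m}) at Ω₁ times Y_{4,m} at Ω₂ —
  [-4]  conj(Y_{4,-4})(Ω₁) = +0.138976-0.143537i ; Y_{4,-4}(Ω₂) = -0.011317+0.072154i ; Δ = +0.008784+0.011652i
  [-3]  conj(Y_{4,-3})(Ω₁) = +0.325644-0.223338i ; Y_{4,-3}(Ω₂) = +0.068060+0.240285i ; Δ = +0.075828+0.063047i
  [-2]  conj(Y_{4,-2})(Ω₁) = +0.268338-0.113695i ; Y_{4,-2}(Ω₂) = +0.278816+0.325955i ; Δ = +0.111877+0.055766i
  [-1]  conj(Y_{4,-1})(Ω₁) = -0.153123+0.031101i ; Y_{4,-1}(Ω₂) = +0.244014+0.112381i ; Δ = -0.040859-0.009619i
  [+0]  conj(Y_{4,0})(Ω₁) = -0.325303-0.000000i ; Y_{4,0}(Ω₂) = -0.261678+0.000000i ; Δ = +0.085125+0.000000i
  [+1]  conj(Y_{4,1})(Ω₁) = +0.153123+0.031101i ; Y_{4,1}(Ω₂) = -0.244014+0.112381i ; Δ = -0.040859+0.009619i
  [+2]  conj(Y_{4,2})(Ω₁) = +0.268338+0.113695i ; Y_{4,2}(Ω₂) = +0.278816-0.325955i ; Δ = +0.111877-0.055766i
  [+3]  conj(Y_{4,3})(Ω₁) = -0.325644-0.223338i ; Y_{4,3}(Ω₂) = -0.068060+0.240285i ; Δ = +0.075828-0.063047i
  [+4]  conj(Y_{4,4})(Ω₁) = +0.138976+0.143537i ; Y_{4,4}(Ω₂) = -0.011317-0.072154i ; Δ = +0.008784-0.011652i
Accumulated sum +0.396385-0.000000i; after 4π/(2l+1) scaling, +0.553457-0.000000i ⇒ P_4 = 0.553457

0.553457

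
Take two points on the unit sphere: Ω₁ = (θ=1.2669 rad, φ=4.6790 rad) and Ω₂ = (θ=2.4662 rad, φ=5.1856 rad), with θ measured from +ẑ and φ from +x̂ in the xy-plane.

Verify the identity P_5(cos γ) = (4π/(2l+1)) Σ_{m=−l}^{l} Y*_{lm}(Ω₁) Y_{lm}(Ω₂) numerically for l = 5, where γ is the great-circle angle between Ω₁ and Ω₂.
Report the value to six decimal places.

Expand P_5 via completeness: Σ_{m} conj(Y_{5,m}) at Ω₁ times Y_{5,m} at Ω₂ —
  term(m=-5) = -0.01335 - 0.00931j   from Y*(Ω₁)=-0.06100 - 0.36200j, Y(Ω₂)=0.03104 - 0.03166j
  term(m=-4) = 0.02804 + 0.05722j   from Y*(Ω₁)=0.36082 - 0.04848j, Y(Ω₂)=0.05539 + 0.16602j
  term(m=-3) = -0.00113 + 0.02207j   from Y*(Ω₁)=-0.00583 - 0.05804j, Y(Ω₂)=-0.37460 - 0.05706j
  term(m=-2) = 0.07644 - 0.12257j   from Y*(Ω₁)=0.33694 - 0.02253j, Y(Ω₂)=0.25006 - 0.34705j
  term(m=-1) = -0.00120 + 0.00067j   from Y*(Ω₁)=0.00087 + 0.02604j, Y(Ω₂)=0.02408 + 0.04704j
  term(m=+0) = 0.12580 + 0.00000j   from Y*(Ω₁)=0.32326 + 0.00000j, Y(Ω₂)=0.38917 + 0.00000j
  term(m=+1) = -0.00120 - 0.00067j   from Y*(Ω₁)=-0.00087 + 0.02604j, Y(Ω₂)=-0.02408 + 0.04704j
  term(m=+2) = 0.07644 + 0.12257j   from Y*(Ω₁)=0.33694 + 0.02253j, Y(Ω₂)=0.25006 + 0.34705j
  term(m=+3) = -0.00113 - 0.02207j   from Y*(Ω₁)=0.00583 - 0.05804j, Y(Ω₂)=0.37460 - 0.05706j
  term(m=+4) = 0.02804 - 0.05722j   from Y*(Ω₁)=0.36082 + 0.04848j, Y(Ω₂)=0.05539 - 0.16602j
  term(m=+5) = -0.01335 + 0.00931j   from Y*(Ω₁)=0.06100 - 0.36200j, Y(Ω₂)=-0.03104 - 0.03166j
Total Σ_m = 0.30338 + 0.00000j. Multiply by 1.142397: 0.34658 + 0.00000j. P_5(cos γ) = 0.346582

0.346582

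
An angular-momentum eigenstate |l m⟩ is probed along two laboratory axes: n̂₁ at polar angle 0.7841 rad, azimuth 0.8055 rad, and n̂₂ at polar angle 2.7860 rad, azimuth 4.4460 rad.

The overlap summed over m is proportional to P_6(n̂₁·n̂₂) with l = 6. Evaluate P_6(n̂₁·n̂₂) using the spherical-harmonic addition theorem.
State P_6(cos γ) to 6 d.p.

Term-by-term m-sum for l=6 (normalisation 4π/13 = 0.966644):
  m=-6: Y*=+0.007209-0.059481i  Y=+0.000024-0.000860i  product -0.000051-0.000008i
  m=-5: Y*=-0.131639-0.161168i  Y=+0.007796-0.001898i  product -0.001332-0.001007i
  m=-4: Y*=-0.399270-0.032174i  Y=+0.021987+0.039750i  product -0.007500-0.016579i
  m=-3: Y*=-0.305647+0.270840i  Y=-0.123131+0.119786i  product +0.005192-0.069961i
  m=-2: Y*=-0.001760+0.043743i  Y=-0.362725-0.213883i  product +0.009994-0.015490i
  m=-1: Y*=-0.249157-0.259381i  Y=+0.145877-0.534596i  product -0.175010+0.095361i
  m=+0: Y*=-0.154006-0.000000i  Y=+0.049537+0.000000i  product -0.007629-0.000000i
  m=+1: Y*=+0.249157-0.259381i  Y=-0.145877-0.534596i  product -0.175010-0.095361i
  m=+2: Y*=-0.001760-0.043743i  Y=-0.362725+0.213883i  product +0.009994+0.015490i
  m=+3: Y*=+0.305647+0.270840i  Y=+0.123131+0.119786i  product +0.005192+0.069961i
  m=+4: Y*=-0.399270+0.032174i  Y=+0.021987-0.039750i  product -0.007500+0.016579i
  m=+5: Y*=+0.131639-0.161168i  Y=-0.007796-0.001898i  product -0.001332+0.001007i
  m=+6: Y*=+0.007209+0.059481i  Y=+0.000024+0.000860i  product -0.000051+0.000008i
Σ over m = -0.345044+0.000000i; ×(4π/13) → -0.333535+0.000000i. Real part: -0.333535

-0.333535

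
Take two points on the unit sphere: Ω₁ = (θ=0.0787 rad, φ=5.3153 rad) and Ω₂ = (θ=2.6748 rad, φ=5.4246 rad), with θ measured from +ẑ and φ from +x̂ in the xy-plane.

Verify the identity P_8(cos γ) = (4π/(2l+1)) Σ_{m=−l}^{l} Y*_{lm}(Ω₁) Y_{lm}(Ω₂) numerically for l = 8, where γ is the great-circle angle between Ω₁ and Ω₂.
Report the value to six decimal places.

Addition theorem: P_8(cos γ) = (4π/17) Σ_m Y*_{lm}(Ω₁) Y_{lm}(Ω₂), m = −8…8:
  m=-8: (0.000000, -0.000000) × (0.000723, 0.000479) = (0.000000, -0.000000)  (running Σ = (0.000000, -0.000000))
  m=-7: (0.000000, -0.000000) × (-0.006627, 0.001856) = (-0.000000, 0.000000)  (running Σ = (-0.000000, 0.000000))
  m=-6: (0.000001, 0.000001) × (0.014572, -0.031023) = (0.000000, -0.000000)  (running Σ = (0.000000, -0.000000))
  m=-5: (0.000004, 0.000029) × (0.048922, 0.109709) = (-0.000003, 0.000002)  (running Σ = (-0.000003, 0.000002))
  m=-4: (-0.000379, 0.000339) × (-0.287000, -0.086504) = (0.000138, -0.000065)  (running Σ = (0.000135, -0.000063))
  m=-3: (-0.006448, -0.001564) × (0.424182, -0.269402) = (-0.003156, 0.001074)  (running Σ = (-0.003021, 0.001011))
  m=-2: (-0.022004, -0.057589) × (-0.065727, 0.445822) = (0.027121, -0.006025)  (running Σ = (0.024099, -0.005014))
  m=-1: (0.208273, -0.302538) × (0.039475, 0.045721) = (0.022054, -0.002420)  (running Σ = (0.046154, -0.007434))
  m=0: (1.036973, -0.000000) × (-0.472590, 0.000000) = (-0.490064, 0.000000)  (running Σ = (-0.443910, -0.007434))
  m=1: (-0.208273, -0.302538) × (-0.039475, 0.045721) = (0.022054, 0.002420)  (running Σ = (-0.421856, -0.005014))
  m=2: (-0.022004, 0.057589) × (-0.065727, -0.445822) = (0.027121, 0.006025)  (running Σ = (-0.394736, 0.001011))
  m=3: (0.006448, -0.001564) × (-0.424182, -0.269402) = (-0.003156, -0.001074)  (running Σ = (-0.397892, -0.000063))
  m=4: (-0.000379, -0.000339) × (-0.287000, 0.086504) = (0.000138, 0.000065)  (running Σ = (-0.397754, 0.000002))
  m=5: (-0.000004, 0.000029) × (-0.048922, 0.109709) = (-0.000003, -0.000002)  (running Σ = (-0.397757, -0.000000))
  m=6: (0.000001, -0.000001) × (0.014572, 0.031023) = (0.000000, 0.000000)  (running Σ = (-0.397757, 0.000000))
  m=7: (-0.000000, -0.000000) × (0.006627, 0.001856) = (-0.000000, -0.000000)  (running Σ = (-0.397757, -0.000000))
  m=8: (0.000000, 0.000000) × (0.000723, -0.000479) = (0.000000, 0.000000)  (running Σ = (-0.397757, -0.000000))
Σ over m = (-0.397757, -0.000000); ×(4π/17) → (-0.294021, -0.000000). Real part: -0.294021

-0.294021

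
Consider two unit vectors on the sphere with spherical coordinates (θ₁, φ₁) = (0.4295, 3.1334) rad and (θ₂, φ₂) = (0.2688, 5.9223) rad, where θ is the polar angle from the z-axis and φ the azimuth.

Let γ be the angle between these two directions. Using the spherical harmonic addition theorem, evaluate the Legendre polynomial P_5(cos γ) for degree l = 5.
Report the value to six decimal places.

Addition theorem: P_5(cos γ) = (4π/11) Σ_m Y*_{lm}(Ω₁) Y_{lm}(Ω₂), m = −5…5:
  m=-5: (-0.005807, 0.000238) × (-0.000142, 0.000597) = (0.000001, -0.000003)  (running Σ = (0.000001, -0.000003))
  m=-4: (0.040102, -0.001315) × (0.000893, 0.006982) = (0.000045, 0.000279)  (running Σ = (0.000046, 0.000275))
  m=-3: (-0.160806, 0.003953) × (0.022383, 0.042152) = (-0.003766, -0.006690)  (running Σ = (-0.003720, -0.006414))
  m=-2: (0.395327, -0.006478) × (0.154703, 0.136171) = (0.062040, 0.052830)  (running Σ = (0.058320, 0.046415))
  m=-1: (-0.503612, 0.004126) × (0.487793, 0.184100) = (-0.246418, -0.090702)  (running Σ = (-0.188098, -0.044287))
  m=0: (0.019540, -0.000000) × (0.492012, 0.000000) = (0.009614, 0.000000)  (running Σ = (-0.178484, -0.044287))
  m=1: (0.503612, 0.004126) × (-0.487793, 0.184100) = (-0.246418, 0.090702)  (running Σ = (-0.424902, 0.046415))
  m=2: (0.395327, 0.006478) × (0.154703, -0.136171) = (0.062040, -0.052830)  (running Σ = (-0.362862, -0.006414))
  m=3: (0.160806, 0.003953) × (-0.022383, 0.042152) = (-0.003766, 0.006690)  (running Σ = (-0.366628, 0.000275))
  m=4: (0.040102, 0.001315) × (0.000893, -0.006982) = (0.000045, -0.000279)  (running Σ = (-0.366583, -0.000003))
  m=5: (0.005807, 0.000238) × (0.000142, 0.000597) = (0.000001, 0.000003)  (running Σ = (-0.366582, 0.000000))
Σ over m = (-0.366582, 0.000000); ×(4π/11) → (-0.418783, 0.000000). Real part: -0.418783

-0.418783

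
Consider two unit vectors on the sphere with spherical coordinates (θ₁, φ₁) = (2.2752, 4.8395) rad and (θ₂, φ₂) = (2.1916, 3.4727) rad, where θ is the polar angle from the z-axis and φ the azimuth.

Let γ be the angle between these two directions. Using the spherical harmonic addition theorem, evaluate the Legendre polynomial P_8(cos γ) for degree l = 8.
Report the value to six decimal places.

-0.067358

Addition theorem: P_8(cos γ) = (4π/17) Σ_m Y*_{lm}(Ω₁) Y_{lm}(Ω₂), m = −8…8:
  m=-8: +0.030817+0.049827i × -0.087026-0.046724i = -0.000354-0.005776i  (running Σ = -0.000354-0.005776i)
  m=-7: +0.154732-0.125387i × -0.191965-0.207322i = -0.055699-0.008010i  (running Σ = -0.056052-0.013786i)
  m=-6: -0.281848-0.269317i × -0.179493-0.406459i = -0.058876+0.162900i  (running Σ = -0.114929+0.149114i)
  m=-5: -0.264236+0.358210i × -0.029586-0.348306i = +0.132584+0.081437i  (running Σ = +0.017655+0.230551i)
  m=-4: +0.152198+0.084823i × -0.012844+0.051076i = -0.006287+0.006684i  (running Σ = +0.011368+0.237235i)
  m=-3: -0.097303+0.242675i × -0.198886+0.305244i = -0.054723-0.077966i  (running Σ = -0.043355+0.159270i)
  m=-2: +0.319619+0.083051i × -0.112145+0.087435i = -0.043105+0.018632i  (running Σ = -0.086460+0.177902i)
  m=-1: -0.015174+0.118735i × +0.288566-0.099198i = +0.007400+0.035768i  (running Σ = -0.079061+0.213670i)
  m=0: +0.349592-0.000000i × +0.191646+0.000000i = +0.066998+0.000000i  (running Σ = -0.012063+0.213670i)
  m=1: +0.015174+0.118735i × -0.288566-0.099198i = +0.007400-0.035768i  (running Σ = -0.004663+0.177902i)
  m=2: +0.319619-0.083051i × -0.112145-0.087435i = -0.043105-0.018632i  (running Σ = -0.047768+0.159270i)
  m=3: +0.097303+0.242675i × +0.198886+0.305244i = -0.054723+0.077966i  (running Σ = -0.102491+0.237235i)
  m=4: +0.152198-0.084823i × -0.012844-0.051076i = -0.006287-0.006684i  (running Σ = -0.108779+0.230551i)
  m=5: +0.264236+0.358210i × +0.029586-0.348306i = +0.132584-0.081437i  (running Σ = +0.023806+0.149114i)
  m=6: -0.281848+0.269317i × -0.179493+0.406459i = -0.058876-0.162900i  (running Σ = -0.035071-0.013786i)
  m=7: -0.154732-0.125387i × +0.191965-0.207322i = -0.055699+0.008010i  (running Σ = -0.090769-0.005776i)
  m=8: +0.030817-0.049827i × -0.087026+0.046724i = -0.000354+0.005776i  (running Σ = -0.091123+0.000000i)
Total Σ_m = -0.091123+0.000000i. Multiply by 0.739198: -0.067358+0.000000i. P_8(cos γ) = -0.067358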